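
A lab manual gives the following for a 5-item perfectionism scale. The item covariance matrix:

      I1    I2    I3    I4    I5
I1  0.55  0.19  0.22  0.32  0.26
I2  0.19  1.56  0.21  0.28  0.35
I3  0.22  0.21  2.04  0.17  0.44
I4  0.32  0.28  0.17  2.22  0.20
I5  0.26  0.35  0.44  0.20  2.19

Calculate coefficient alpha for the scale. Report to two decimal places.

ΣVar(i) = 0.55 + 1.56 + 2.04 + 2.22 + 2.19 = 8.56
Σ_{i<j} σ_ij = 2.64
total variance = 8.56 + 2 × 2.64 = 13.84
α = (k/(k−1))·(1 − ΣVar(i)/total variance) = (5/4)·(1 − 8.56/13.84) = 0.48

α = 0.48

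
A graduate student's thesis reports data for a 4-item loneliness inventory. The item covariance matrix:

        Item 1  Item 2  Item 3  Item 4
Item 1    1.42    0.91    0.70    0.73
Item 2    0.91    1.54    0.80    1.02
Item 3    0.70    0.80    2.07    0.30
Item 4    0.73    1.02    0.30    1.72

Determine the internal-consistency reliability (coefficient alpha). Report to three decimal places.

sum of item variances = 1.42 + 1.54 + 2.07 + 1.72 = 6.75
Σ_{i<j} σ_ij = 4.46
total variance = 6.75 + 2 × 4.46 = 15.67
α = (k/(k−1))·(1 − sum of item variances/total variance) = (4/3)·(1 − 6.75/15.67) = 0.759

coefficient alpha = 0.759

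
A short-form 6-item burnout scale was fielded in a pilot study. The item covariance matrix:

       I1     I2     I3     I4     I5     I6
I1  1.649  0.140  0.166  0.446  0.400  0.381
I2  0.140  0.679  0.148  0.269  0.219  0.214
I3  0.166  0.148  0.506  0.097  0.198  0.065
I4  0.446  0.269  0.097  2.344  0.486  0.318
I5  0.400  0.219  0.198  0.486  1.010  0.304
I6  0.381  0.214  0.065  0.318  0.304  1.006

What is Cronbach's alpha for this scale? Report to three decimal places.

Σσ²ᵢ = 1.649 + 0.679 + 0.506 + 2.344 + 1.010 + 1.006 = 7.194
Σ_{i<j} σ_ij = 3.851
σ²_T = 7.194 + 2 × 3.851 = 14.896
α = (k/(k−1))·(1 − Σσ²ᵢ/σ²_T) = (6/5)·(1 − 7.194/14.896) = 0.620

Cronbach's alpha = 0.620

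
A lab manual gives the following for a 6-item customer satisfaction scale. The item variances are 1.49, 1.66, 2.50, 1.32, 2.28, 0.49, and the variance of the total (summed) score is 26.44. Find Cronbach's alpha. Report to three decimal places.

ΣVar(i) = 1.49 + 1.66 + 2.50 + 1.32 + 2.28 + 0.49 = 9.74
α = (k/(k−1))·(1 − ΣVar(i)/total variance) = (6/5)·(1 − 9.74/26.44) = 0.758

Cronbach's alpha = 0.758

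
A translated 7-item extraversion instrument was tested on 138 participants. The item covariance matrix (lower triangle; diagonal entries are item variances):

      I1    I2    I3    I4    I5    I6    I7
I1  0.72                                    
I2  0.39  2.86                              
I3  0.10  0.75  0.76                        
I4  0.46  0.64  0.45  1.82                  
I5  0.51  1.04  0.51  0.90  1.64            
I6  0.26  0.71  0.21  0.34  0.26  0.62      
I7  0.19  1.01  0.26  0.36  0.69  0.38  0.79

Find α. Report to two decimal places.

Σσᵢ² = 0.72 + 2.86 + 0.76 + 1.82 + 1.64 + 0.62 + 0.79 = 9.21
Σ_{i<j} σ_ij = 10.42
σ²_T = 9.21 + 2 × 10.42 = 30.05
α = (k/(k−1))·(1 − Σσᵢ²/σ²_T) = (7/6)·(1 − 9.21/30.05) = 0.81

α = 0.81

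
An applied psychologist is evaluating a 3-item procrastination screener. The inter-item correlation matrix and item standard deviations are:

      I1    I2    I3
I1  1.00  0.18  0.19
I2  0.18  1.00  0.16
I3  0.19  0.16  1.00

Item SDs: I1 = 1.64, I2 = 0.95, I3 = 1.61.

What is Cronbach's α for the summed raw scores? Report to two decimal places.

Σσ²ᵢ = 1.64² + 0.95² + 1.61² = 6.1842
Covariances σ_ij = r_ij · s_i · s_j:
  σ(I1,I2) = 0.18 × 1.64 × 0.95 = 0.2804
  σ(I1,I3) = 0.19 × 1.64 × 1.61 = 0.5017
  σ(I2,I3) = 0.16 × 0.95 × 1.61 = 0.2447
σ²_T = Σσ²ᵢ + 2·Σσ_ij = 6.1842 + 2 × 1.0268 = 8.2378
α = (3/2)·(1 − 6.1842/8.2378) = 0.37

Cronbach's α = 0.37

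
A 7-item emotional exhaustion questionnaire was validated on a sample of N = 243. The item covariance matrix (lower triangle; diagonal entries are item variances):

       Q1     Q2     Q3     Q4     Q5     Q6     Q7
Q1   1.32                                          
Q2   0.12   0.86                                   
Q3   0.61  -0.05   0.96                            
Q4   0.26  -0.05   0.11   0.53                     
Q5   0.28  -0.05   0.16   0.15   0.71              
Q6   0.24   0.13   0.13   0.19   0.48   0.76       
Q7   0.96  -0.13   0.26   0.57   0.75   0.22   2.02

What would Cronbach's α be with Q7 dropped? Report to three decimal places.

Remaining items: Q1, Q2, Q3, Q4, Q5, Q6 (k = 6).
sum of item variances = 1.32 + 0.86 + 0.96 + 0.53 + 0.71 + 0.76 = 5.14
Var(T) = 5.14 + 2 × 2.71 = 10.56
α (item deleted) = (6/5)·(1 − 5.14/10.56) = 0.616

α = 0.616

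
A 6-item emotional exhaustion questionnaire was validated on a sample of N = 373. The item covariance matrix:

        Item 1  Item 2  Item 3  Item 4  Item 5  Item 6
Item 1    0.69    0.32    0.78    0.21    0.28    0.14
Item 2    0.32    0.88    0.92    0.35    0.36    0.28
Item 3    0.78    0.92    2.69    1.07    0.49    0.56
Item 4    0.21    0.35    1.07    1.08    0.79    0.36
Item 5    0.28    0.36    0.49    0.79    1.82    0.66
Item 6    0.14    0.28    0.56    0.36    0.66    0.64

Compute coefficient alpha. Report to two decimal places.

Σσᵢ² = 0.69 + 0.88 + 2.69 + 1.08 + 1.82 + 0.64 = 7.80
Σ_{i<j} σ_ij = 7.57
σ²_total = 7.80 + 2 × 7.57 = 22.94
α = (k/(k−1))·(1 − Σσᵢ²/σ²_total) = (6/5)·(1 − 7.80/22.94) = 0.79

α = 0.79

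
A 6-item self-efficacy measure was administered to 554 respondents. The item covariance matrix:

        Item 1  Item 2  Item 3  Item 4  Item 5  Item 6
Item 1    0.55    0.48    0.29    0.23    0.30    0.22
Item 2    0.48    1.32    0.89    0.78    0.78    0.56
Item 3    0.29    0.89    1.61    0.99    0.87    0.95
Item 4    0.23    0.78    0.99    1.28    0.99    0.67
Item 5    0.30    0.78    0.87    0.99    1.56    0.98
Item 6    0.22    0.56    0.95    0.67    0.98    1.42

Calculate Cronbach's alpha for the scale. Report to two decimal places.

Cronbach's alpha = 0.86

sum of item variances = 0.55 + 1.32 + 1.61 + 1.28 + 1.56 + 1.42 = 7.74
Sum of the distinct covariances = 9.98
σ²_total = 7.74 + 2 × 9.98 = 27.70
α = (k/(k−1))·(1 − sum of item variances/σ²_total) = (6/5)·(1 − 7.74/27.70) = 0.86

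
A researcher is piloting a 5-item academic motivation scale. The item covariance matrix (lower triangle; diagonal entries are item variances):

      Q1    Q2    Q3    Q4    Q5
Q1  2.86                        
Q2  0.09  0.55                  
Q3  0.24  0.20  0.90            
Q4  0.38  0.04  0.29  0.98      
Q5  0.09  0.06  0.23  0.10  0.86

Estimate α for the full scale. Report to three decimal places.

Σσ²ᵢ = 2.86 + 0.55 + 0.90 + 0.98 + 0.86 = 6.15
Sum of the distinct covariances = 1.72
total variance = 6.15 + 2 × 1.72 = 9.59
α = (k/(k−1))·(1 − Σσ²ᵢ/total variance) = (5/4)·(1 − 6.15/9.59) = 0.448

α = 0.448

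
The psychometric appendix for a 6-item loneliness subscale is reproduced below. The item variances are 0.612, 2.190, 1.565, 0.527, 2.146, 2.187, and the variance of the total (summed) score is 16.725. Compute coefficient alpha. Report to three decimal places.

coefficient alpha = 0.538

Σσ²ᵢ = 0.612 + 2.190 + 1.565 + 0.527 + 2.146 + 2.187 = 9.227
α = (k/(k−1))·(1 − Σσ²ᵢ/σ²_T) = (6/5)·(1 − 9.227/16.725) = 0.538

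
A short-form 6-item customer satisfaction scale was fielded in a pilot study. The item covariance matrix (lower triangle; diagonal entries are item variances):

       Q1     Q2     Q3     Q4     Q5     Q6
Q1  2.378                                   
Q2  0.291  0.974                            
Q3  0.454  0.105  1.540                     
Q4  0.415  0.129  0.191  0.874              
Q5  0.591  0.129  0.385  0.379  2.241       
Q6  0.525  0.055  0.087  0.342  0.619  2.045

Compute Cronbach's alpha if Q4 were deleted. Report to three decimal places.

Remaining items: Q1, Q2, Q3, Q5, Q6 (k = 5).
sum of item variances = 2.378 + 0.974 + 1.540 + 2.241 + 2.045 = 9.178
σ²_total = 9.178 + 2 × 3.241 = 15.660
α (item deleted) = (5/4)·(1 − 9.178/15.660) = 0.517

α = 0.517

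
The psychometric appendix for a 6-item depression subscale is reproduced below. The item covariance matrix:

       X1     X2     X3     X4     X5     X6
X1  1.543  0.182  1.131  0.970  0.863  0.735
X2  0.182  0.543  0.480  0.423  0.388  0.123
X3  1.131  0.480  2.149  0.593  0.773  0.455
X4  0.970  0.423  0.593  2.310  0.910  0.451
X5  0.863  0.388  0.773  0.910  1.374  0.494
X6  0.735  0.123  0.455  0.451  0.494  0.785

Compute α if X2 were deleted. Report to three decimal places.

α = 0.805

Remaining items: X1, X3, X4, X5, X6 (k = 5).
Σσ²ᵢ = 1.543 + 2.149 + 2.310 + 1.374 + 0.785 = 8.161
Var(T) = 8.161 + 2 × 7.375 = 22.911
α (item deleted) = (5/4)·(1 − 8.161/22.911) = 0.805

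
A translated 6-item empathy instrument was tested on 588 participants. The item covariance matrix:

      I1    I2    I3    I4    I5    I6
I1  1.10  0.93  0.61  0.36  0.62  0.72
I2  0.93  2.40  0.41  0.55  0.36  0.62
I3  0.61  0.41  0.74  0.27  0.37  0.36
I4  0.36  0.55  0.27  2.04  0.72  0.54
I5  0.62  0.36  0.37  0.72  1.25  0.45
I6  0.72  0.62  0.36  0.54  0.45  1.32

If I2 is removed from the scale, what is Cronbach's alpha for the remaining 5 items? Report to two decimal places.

Remaining items: I1, I3, I4, I5, I6 (k = 5).
sum of item variances = 1.10 + 0.74 + 2.04 + 1.25 + 1.32 = 6.45
total variance = 6.45 + 2 × 5.02 = 16.49
α (item deleted) = (5/4)·(1 − 6.45/16.49) = 0.76

Cronbach's alpha = 0.76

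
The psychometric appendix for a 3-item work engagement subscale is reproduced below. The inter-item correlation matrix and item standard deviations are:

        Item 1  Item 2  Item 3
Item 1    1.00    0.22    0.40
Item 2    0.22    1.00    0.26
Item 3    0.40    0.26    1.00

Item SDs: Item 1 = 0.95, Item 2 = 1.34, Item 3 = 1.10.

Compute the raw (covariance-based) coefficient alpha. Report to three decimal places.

Σσ²ᵢ = 0.95² + 1.34² + 1.10² = 3.9081
Covariances σ_ij = r_ij · s_i · s_j:
  σ(Item 1,Item 2) = 0.22 × 0.95 × 1.34 = 0.2801
  σ(Item 1,Item 3) = 0.40 × 0.95 × 1.10 = 0.4180
  σ(Item 2,Item 3) = 0.26 × 1.34 × 1.10 = 0.3832
σ²_T = Σσ²ᵢ + 2·Σσ_ij = 3.9081 + 2 × 1.0813 = 6.0707
α = (3/2)·(1 − 3.9081/6.0707) = 0.534

coefficient alpha = 0.534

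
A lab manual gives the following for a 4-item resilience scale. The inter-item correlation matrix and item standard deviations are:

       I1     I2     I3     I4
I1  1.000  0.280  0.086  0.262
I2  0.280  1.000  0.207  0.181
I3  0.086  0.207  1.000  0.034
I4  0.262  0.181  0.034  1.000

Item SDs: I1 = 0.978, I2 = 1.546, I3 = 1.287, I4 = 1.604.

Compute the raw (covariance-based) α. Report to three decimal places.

Σσ²ᵢ = 0.978² + 1.546² + 1.287² + 1.604² = 7.5758
Covariances σ_ij = r_ij · s_i · s_j:
  σ(I1,I2) = 0.280 × 0.978 × 1.546 = 0.4234
  σ(I1,I3) = 0.086 × 0.978 × 1.287 = 0.1082
  σ(I1,I4) = 0.262 × 0.978 × 1.604 = 0.4110
  σ(I2,I3) = 0.207 × 1.546 × 1.287 = 0.4119
  σ(I2,I4) = 0.181 × 1.546 × 1.604 = 0.4488
  σ(I3,I4) = 0.034 × 1.287 × 1.604 = 0.0702
σ²_T = Σσ²ᵢ + 2·Σσ_ij = 7.5758 + 2 × 1.8735 = 11.3228
α = (4/3)·(1 − 7.5758/11.3228) = 0.441

α = 0.441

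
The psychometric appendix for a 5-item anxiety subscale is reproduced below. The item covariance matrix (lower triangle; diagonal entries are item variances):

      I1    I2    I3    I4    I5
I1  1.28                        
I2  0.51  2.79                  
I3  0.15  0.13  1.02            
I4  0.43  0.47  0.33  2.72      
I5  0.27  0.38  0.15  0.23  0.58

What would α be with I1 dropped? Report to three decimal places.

α = 0.430

Remaining items: I2, I3, I4, I5 (k = 4).
ΣVar(i) = 2.79 + 1.02 + 2.72 + 0.58 = 7.11
Var(T) = 7.11 + 2 × 1.69 = 10.49
α (item deleted) = (4/3)·(1 − 7.11/10.49) = 0.430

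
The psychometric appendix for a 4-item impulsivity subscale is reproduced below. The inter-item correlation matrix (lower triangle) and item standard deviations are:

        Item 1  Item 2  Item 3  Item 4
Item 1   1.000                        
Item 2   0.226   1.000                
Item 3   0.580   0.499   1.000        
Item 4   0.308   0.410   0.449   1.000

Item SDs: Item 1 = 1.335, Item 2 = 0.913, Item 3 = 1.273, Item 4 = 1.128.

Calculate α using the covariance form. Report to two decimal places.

Σσ²ᵢ = 1.335² + 0.913² + 1.273² + 1.128² = 5.5087
Covariances σ_ij = r_ij · s_i · s_j:
  σ(Item 1,Item 2) = 0.226 × 1.335 × 0.913 = 0.2755
  σ(Item 1,Item 3) = 0.580 × 1.335 × 1.273 = 0.9857
  σ(Item 1,Item 4) = 0.308 × 1.335 × 1.128 = 0.4638
  σ(Item 2,Item 3) = 0.499 × 0.913 × 1.273 = 0.5800
  σ(Item 2,Item 4) = 0.410 × 0.913 × 1.128 = 0.4222
  σ(Item 3,Item 4) = 0.449 × 1.273 × 1.128 = 0.6447
σ²_T = Σσ²ᵢ + 2·Σσ_ij = 5.5087 + 2 × 3.3719 = 12.2525
α = (4/3)·(1 − 5.5087/12.2525) = 0.73

α = 0.73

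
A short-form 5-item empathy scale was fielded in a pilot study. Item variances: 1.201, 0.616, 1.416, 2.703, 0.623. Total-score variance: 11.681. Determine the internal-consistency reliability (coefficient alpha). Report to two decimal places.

coefficient alpha = 0.55

ΣVar(i) = 1.201 + 0.616 + 1.416 + 2.703 + 0.623 = 6.559
α = (k/(k−1))·(1 − ΣVar(i)/Var(T)) = (5/4)·(1 − 6.559/11.681) = 0.55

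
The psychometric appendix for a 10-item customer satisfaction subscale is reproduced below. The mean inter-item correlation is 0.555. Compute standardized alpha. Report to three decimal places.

standardized alpha = 0.926

Standardized α = k·r̄ / (1 + (k−1)·r̄) = 10 × 0.555 / (1 + 9 × 0.555)
  = 5.5500 / 5.9950 = 0.926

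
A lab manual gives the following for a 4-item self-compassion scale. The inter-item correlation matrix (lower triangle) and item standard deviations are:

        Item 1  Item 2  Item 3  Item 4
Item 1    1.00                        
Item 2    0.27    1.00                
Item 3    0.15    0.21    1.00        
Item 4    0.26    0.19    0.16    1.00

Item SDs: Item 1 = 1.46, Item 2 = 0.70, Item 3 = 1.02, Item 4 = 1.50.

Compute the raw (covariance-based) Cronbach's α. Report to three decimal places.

Σσ²ᵢ = 1.46² + 0.70² + 1.02² + 1.50² = 5.9120
Covariances σ_ij = r_ij · s_i · s_j:
  σ(Item 1,Item 2) = 0.27 × 1.46 × 0.70 = 0.2759
  σ(Item 1,Item 3) = 0.15 × 1.46 × 1.02 = 0.2234
  σ(Item 1,Item 4) = 0.26 × 1.46 × 1.50 = 0.5694
  σ(Item 2,Item 3) = 0.21 × 0.70 × 1.02 = 0.1499
  σ(Item 2,Item 4) = 0.19 × 0.70 × 1.50 = 0.1995
  σ(Item 3,Item 4) = 0.16 × 1.02 × 1.50 = 0.2448
σ²_T = Σσ²ᵢ + 2·Σσ_ij = 5.9120 + 2 × 1.6629 = 9.2378
α = (4/3)·(1 − 5.9120/9.2378) = 0.480

Cronbach's α = 0.480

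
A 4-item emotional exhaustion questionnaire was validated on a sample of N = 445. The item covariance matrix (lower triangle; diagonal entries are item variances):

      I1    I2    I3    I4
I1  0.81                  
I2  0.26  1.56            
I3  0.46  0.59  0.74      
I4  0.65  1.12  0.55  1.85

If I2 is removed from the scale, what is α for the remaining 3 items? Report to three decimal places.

α = 0.741

Remaining items: I1, I3, I4 (k = 3).
ΣVar(i) = 0.81 + 0.74 + 1.85 = 3.40
σ²_T = 3.40 + 2 × 1.66 = 6.72
α (item deleted) = (3/2)·(1 − 3.40/6.72) = 0.741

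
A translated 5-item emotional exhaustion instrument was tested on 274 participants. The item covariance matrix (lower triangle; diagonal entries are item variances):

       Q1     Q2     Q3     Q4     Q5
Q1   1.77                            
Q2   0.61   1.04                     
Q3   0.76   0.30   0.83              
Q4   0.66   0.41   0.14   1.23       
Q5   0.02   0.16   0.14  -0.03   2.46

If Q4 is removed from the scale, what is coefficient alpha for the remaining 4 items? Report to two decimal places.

Remaining items: Q1, Q2, Q3, Q5 (k = 4).
Σσᵢ² = 1.77 + 1.04 + 0.83 + 2.46 = 6.10
Var(T) = 6.10 + 2 × 1.99 = 10.08
α (item deleted) = (4/3)·(1 − 6.10/10.08) = 0.53

α = 0.53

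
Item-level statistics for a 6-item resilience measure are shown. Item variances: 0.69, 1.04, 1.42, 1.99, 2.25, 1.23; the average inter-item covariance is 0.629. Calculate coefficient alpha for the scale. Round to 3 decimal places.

Σσᵢ² = 0.69 + 1.04 + 1.42 + 1.99 + 2.25 + 1.23 = 8.62
Sum of the 15 distinct covariances = 15 × 0.629 = 9.435
σ²_T = Σσᵢ² + 2·Σcov = 8.62 + 2 × 9.435 = 27.490
α = (6/5)·(1 − 8.62/27.490) = 0.824

coefficient alpha = 0.824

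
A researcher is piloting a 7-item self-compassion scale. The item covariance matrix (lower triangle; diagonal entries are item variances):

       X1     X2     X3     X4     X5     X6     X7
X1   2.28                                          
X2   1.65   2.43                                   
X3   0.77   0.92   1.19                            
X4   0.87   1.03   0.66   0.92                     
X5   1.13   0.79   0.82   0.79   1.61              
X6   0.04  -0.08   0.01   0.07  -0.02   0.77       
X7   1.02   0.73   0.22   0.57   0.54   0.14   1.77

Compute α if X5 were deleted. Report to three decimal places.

α = 0.778

Remaining items: X1, X2, X3, X4, X6, X7 (k = 6).
sum of item variances = 2.28 + 2.43 + 1.19 + 0.92 + 0.77 + 1.77 = 9.36
σ²_T = 9.36 + 2 × 8.62 = 26.60
α (item deleted) = (6/5)·(1 − 9.36/26.60) = 0.778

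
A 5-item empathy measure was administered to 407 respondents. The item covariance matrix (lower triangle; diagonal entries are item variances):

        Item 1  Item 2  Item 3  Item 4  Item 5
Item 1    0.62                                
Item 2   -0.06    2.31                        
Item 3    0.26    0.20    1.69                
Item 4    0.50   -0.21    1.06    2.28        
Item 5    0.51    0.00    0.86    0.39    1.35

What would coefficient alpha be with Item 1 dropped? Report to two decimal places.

Remaining items: Item 2, Item 3, Item 4, Item 5 (k = 4).
ΣVar(i) = 2.31 + 1.69 + 2.28 + 1.35 = 7.63
total variance = 7.63 + 2 × 2.30 = 12.23
α (item deleted) = (4/3)·(1 − 7.63/12.23) = 0.50

α = 0.50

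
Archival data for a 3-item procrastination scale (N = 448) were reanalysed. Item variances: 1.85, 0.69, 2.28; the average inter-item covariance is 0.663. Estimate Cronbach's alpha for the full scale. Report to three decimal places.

ΣVar(i) = 1.85 + 0.69 + 2.28 = 4.82
Sum of the 3 distinct covariances = 3 × 0.663 = 1.989
total variance = ΣVar(i) + 2·Σcov = 4.82 + 2 × 1.989 = 8.798
α = (3/2)·(1 − 4.82/8.798) = 0.678

α = 0.678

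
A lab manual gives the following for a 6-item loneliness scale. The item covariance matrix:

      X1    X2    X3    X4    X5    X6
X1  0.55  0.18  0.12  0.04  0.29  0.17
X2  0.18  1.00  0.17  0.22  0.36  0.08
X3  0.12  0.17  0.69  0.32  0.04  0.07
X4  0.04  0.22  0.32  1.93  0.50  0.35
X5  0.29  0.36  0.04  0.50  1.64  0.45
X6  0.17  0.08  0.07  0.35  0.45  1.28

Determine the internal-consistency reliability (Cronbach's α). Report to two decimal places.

α = 0.58

Σσ²ᵢ = 0.55 + 1.00 + 0.69 + 1.93 + 1.64 + 1.28 = 7.09
Sum of the distinct covariances = 3.36
σ²_T = 7.09 + 2 × 3.36 = 13.81
α = (k/(k−1))·(1 − Σσ²ᵢ/σ²_T) = (6/5)·(1 − 7.09/13.81) = 0.58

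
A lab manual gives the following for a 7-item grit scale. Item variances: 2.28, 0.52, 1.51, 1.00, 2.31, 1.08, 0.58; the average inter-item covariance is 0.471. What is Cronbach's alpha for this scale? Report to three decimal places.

ΣVar(i) = 2.28 + 0.52 + 1.51 + 1.00 + 2.31 + 1.08 + 0.58 = 9.28
Sum of the 21 distinct covariances = 21 × 0.471 = 9.891
Var(T) = ΣVar(i) + 2·Σcov = 9.28 + 2 × 9.891 = 29.062
α = (7/6)·(1 − 9.28/29.062) = 0.794

Cronbach's alpha = 0.794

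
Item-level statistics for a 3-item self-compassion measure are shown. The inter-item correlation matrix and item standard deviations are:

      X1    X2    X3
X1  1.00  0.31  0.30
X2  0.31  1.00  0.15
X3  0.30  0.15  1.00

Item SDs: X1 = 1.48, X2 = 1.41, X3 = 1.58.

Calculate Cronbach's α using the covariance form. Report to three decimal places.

Σσ²ᵢ = 1.48² + 1.41² + 1.58² = 6.6749
Covariances σ_ij = r_ij · s_i · s_j:
  σ(X1,X2) = 0.31 × 1.48 × 1.41 = 0.6469
  σ(X1,X3) = 0.30 × 1.48 × 1.58 = 0.7015
  σ(X2,X3) = 0.15 × 1.41 × 1.58 = 0.3342
σ²_T = Σσ²ᵢ + 2·Σσ_ij = 6.6749 + 2 × 1.6826 = 10.0401
α = (3/2)·(1 − 6.6749/10.0401) = 0.503

Cronbach's α = 0.503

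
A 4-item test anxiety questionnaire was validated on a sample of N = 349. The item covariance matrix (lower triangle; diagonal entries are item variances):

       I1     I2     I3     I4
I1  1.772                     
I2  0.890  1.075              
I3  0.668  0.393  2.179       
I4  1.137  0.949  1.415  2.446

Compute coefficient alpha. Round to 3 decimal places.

coefficient alpha = 0.791

Σσᵢ² = 1.772 + 1.075 + 2.179 + 2.446 = 7.472
Σ_{i<j} σ_ij = 5.452
total variance = 7.472 + 2 × 5.452 = 18.376
α = (k/(k−1))·(1 − Σσᵢ²/total variance) = (4/3)·(1 − 7.472/18.376) = 0.791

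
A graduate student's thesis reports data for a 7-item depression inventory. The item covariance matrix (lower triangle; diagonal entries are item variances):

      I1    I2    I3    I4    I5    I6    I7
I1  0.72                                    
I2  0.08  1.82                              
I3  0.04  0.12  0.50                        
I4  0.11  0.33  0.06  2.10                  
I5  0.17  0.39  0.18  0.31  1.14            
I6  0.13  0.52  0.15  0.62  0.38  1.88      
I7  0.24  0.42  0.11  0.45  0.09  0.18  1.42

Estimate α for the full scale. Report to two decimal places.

sum of item variances = 0.72 + 1.82 + 0.50 + 2.10 + 1.14 + 1.88 + 1.42 = 9.58
Sum of the distinct covariances = 5.08
σ²_total = 9.58 + 2 × 5.08 = 19.74
α = (k/(k−1))·(1 − sum of item variances/σ²_total) = (7/6)·(1 − 9.58/19.74) = 0.60

α = 0.60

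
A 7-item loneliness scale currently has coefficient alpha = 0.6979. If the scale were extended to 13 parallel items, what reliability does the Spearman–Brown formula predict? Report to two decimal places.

predicted reliability = 0.81

Length factor m = 13/7 = 1.8571
α' = m·α / (1 + (m−1)·α)
   = 13/7 × 0.6979 / (1 + (13/7 − 1) × 0.6979)
   = 1.2961 / 1.5982 = 0.81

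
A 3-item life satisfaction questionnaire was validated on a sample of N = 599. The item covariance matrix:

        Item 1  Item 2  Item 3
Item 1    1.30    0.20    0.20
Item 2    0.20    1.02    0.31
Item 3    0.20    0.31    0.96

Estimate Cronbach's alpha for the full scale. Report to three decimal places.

Σσ²ᵢ = 1.30 + 1.02 + 0.96 = 3.28
Sum of the distinct covariances = 0.71
total variance = 3.28 + 2 × 0.71 = 4.70
α = (k/(k−1))·(1 − Σσ²ᵢ/total variance) = (3/2)·(1 − 3.28/4.70) = 0.453

α = 0.453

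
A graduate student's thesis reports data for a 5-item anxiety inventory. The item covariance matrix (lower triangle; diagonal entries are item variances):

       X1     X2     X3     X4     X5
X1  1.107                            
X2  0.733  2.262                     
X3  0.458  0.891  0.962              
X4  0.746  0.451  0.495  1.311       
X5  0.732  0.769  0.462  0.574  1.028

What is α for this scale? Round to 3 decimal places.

ΣVar(i) = 1.107 + 2.262 + 0.962 + 1.311 + 1.028 = 6.670
Sum of off-diagonal covariances = 6.311
Var(T) = 6.670 + 2 × 6.311 = 19.292
α = (k/(k−1))·(1 − ΣVar(i)/Var(T)) = (5/4)·(1 − 6.670/19.292) = 0.818

α = 0.818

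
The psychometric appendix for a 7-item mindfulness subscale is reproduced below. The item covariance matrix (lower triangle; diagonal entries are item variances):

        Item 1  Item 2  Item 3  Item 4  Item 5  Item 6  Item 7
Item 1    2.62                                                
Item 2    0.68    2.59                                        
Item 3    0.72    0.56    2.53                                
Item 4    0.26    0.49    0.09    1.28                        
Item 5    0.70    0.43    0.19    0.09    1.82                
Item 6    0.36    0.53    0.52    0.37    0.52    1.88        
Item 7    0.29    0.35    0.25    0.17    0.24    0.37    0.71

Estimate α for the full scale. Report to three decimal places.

α = 0.641

Σσᵢ² = 2.62 + 2.59 + 2.53 + 1.28 + 1.82 + 1.88 + 0.71 = 13.43
Sum of the distinct covariances = 8.18
total variance = 13.43 + 2 × 8.18 = 29.79
α = (k/(k−1))·(1 − Σσᵢ²/total variance) = (7/6)·(1 − 13.43/29.79) = 0.641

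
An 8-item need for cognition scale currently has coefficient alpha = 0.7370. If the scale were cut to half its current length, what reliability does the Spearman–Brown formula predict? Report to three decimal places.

predicted reliability = 0.584

Length factor m = 1/2
α' = m·α / (1 − (1−m)·α)
   = 1/2 × 0.7370 / (1 − (1 − 1/2) × 0.7370)
   = 0.3685 / 0.6315 = 0.584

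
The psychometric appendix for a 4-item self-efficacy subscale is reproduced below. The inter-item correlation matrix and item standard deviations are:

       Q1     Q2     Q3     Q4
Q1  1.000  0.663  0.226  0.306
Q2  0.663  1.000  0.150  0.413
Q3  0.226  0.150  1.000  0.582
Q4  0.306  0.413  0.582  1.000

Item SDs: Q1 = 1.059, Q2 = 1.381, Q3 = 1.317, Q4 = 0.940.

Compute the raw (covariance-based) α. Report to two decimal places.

Σσ²ᵢ = 1.059² + 1.381² + 1.317² + 0.940² = 5.6467
Covariances σ_ij = r_ij · s_i · s_j:
  σ(Q1,Q2) = 0.663 × 1.059 × 1.381 = 0.9696
  σ(Q1,Q3) = 0.226 × 1.059 × 1.317 = 0.3152
  σ(Q1,Q4) = 0.306 × 1.059 × 0.940 = 0.3046
  σ(Q2,Q3) = 0.150 × 1.381 × 1.317 = 0.2728
  σ(Q2,Q4) = 0.413 × 1.381 × 0.940 = 0.5361
  σ(Q3,Q4) = 0.582 × 1.317 × 0.940 = 0.7205
σ²_T = Σσ²ᵢ + 2·Σσ_ij = 5.6467 + 2 × 3.1188 = 11.8843
α = (4/3)·(1 − 5.6467/11.8843) = 0.70

α = 0.70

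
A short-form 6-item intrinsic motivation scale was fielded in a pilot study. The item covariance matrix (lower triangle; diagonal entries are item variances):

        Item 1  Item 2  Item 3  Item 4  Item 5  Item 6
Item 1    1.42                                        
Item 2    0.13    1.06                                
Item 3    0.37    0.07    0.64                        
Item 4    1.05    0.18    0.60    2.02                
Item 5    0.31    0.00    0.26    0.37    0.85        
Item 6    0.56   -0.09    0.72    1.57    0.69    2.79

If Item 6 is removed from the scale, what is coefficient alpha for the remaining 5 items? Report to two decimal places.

Remaining items: Item 1, Item 2, Item 3, Item 4, Item 5 (k = 5).
Σσ²ᵢ = 1.42 + 1.06 + 0.64 + 2.02 + 0.85 = 5.99
σ²_total = 5.99 + 2 × 3.34 = 12.67
α (item deleted) = (5/4)·(1 − 5.99/12.67) = 0.66

α = 0.66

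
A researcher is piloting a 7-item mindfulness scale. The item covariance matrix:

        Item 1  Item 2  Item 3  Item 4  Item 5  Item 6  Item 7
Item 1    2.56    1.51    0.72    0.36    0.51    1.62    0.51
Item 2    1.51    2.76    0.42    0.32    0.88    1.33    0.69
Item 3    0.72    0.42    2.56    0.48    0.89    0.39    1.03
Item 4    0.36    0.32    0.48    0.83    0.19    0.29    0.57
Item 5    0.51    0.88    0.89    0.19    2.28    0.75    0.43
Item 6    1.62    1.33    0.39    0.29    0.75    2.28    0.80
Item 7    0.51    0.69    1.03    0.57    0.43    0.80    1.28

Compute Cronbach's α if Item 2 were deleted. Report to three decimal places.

Remaining items: Item 1, Item 3, Item 4, Item 5, Item 6, Item 7 (k = 6).
sum of item variances = 2.56 + 2.56 + 0.83 + 2.28 + 2.28 + 1.28 = 11.79
Var(T) = 11.79 + 2 × 9.54 = 30.87
α (item deleted) = (6/5)·(1 − 11.79/30.87) = 0.742

α = 0.742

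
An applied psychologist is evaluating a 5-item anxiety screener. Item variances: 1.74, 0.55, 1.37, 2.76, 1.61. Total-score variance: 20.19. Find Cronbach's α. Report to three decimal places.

Σσᵢ² = 1.74 + 0.55 + 1.37 + 2.76 + 1.61 = 8.03
α = (k/(k−1))·(1 − Σσᵢ²/Var(T)) = (5/4)·(1 − 8.03/20.19) = 0.753

α = 0.753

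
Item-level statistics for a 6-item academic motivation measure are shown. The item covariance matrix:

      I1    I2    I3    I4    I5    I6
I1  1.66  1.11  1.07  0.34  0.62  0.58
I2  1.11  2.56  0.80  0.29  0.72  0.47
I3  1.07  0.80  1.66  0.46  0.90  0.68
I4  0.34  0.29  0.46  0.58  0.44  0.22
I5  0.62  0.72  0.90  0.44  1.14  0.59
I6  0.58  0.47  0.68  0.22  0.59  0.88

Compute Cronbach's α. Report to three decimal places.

Cronbach's α = 0.824

Σσᵢ² = 1.66 + 2.56 + 1.66 + 0.58 + 1.14 + 0.88 = 8.48
Sum of off-diagonal covariances = 9.29
Var(T) = 8.48 + 2 × 9.29 = 27.06
α = (k/(k−1))·(1 − Σσᵢ²/Var(T)) = (6/5)·(1 − 8.48/27.06) = 0.824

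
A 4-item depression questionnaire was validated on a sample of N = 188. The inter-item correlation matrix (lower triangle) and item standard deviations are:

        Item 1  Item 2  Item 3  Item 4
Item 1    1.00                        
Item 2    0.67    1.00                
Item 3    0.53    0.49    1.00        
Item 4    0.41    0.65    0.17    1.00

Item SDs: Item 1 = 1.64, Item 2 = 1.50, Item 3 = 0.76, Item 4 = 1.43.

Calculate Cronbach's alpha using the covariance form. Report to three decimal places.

Cronbach's alpha = 0.785

Σσ²ᵢ = 1.64² + 1.50² + 0.76² + 1.43² = 7.5621
Covariances σ_ij = r_ij · s_i · s_j:
  σ(Item 1,Item 2) = 0.67 × 1.64 × 1.50 = 1.6482
  σ(Item 1,Item 3) = 0.53 × 1.64 × 0.76 = 0.6606
  σ(Item 1,Item 4) = 0.41 × 1.64 × 1.43 = 0.9615
  σ(Item 2,Item 3) = 0.49 × 1.50 × 0.76 = 0.5586
  σ(Item 2,Item 4) = 0.65 × 1.50 × 1.43 = 1.3942
  σ(Item 3,Item 4) = 0.17 × 0.76 × 1.43 = 0.1848
σ²_T = Σσ²ᵢ + 2·Σσ_ij = 7.5621 + 2 × 5.4079 = 18.3779
α = (4/3)·(1 − 7.5621/18.3779) = 0.785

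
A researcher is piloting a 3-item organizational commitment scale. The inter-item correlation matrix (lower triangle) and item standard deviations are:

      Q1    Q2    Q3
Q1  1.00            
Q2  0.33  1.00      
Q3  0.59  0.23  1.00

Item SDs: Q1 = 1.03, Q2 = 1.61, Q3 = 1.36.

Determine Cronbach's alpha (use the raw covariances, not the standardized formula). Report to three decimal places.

α = 0.608

Σσ²ᵢ = 1.03² + 1.61² + 1.36² = 5.5026
Covariances σ_ij = r_ij · s_i · s_j:
  σ(Q1,Q2) = 0.33 × 1.03 × 1.61 = 0.5472
  σ(Q1,Q3) = 0.59 × 1.03 × 1.36 = 0.8265
  σ(Q2,Q3) = 0.23 × 1.61 × 1.36 = 0.5036
σ²_T = Σσ²ᵢ + 2·Σσ_ij = 5.5026 + 2 × 1.8773 = 9.2572
α = (3/2)·(1 − 5.5026/9.2572) = 0.608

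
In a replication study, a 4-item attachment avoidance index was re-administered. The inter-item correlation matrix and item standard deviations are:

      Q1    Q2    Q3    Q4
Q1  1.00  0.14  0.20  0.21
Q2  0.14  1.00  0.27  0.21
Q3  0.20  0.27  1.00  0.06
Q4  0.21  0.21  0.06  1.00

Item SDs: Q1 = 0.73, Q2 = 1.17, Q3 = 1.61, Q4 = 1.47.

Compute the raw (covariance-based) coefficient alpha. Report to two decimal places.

Σσ²ᵢ = 0.73² + 1.17² + 1.61² + 1.47² = 6.6548
Covariances σ_ij = r_ij · s_i · s_j:
  σ(Q1,Q2) = 0.14 × 0.73 × 1.17 = 0.1196
  σ(Q1,Q3) = 0.20 × 0.73 × 1.61 = 0.2351
  σ(Q1,Q4) = 0.21 × 0.73 × 1.47 = 0.2254
  σ(Q2,Q3) = 0.27 × 1.17 × 1.61 = 0.5086
  σ(Q2,Q4) = 0.21 × 1.17 × 1.47 = 0.3612
  σ(Q3,Q4) = 0.06 × 1.61 × 1.47 = 0.1420
σ²_T = Σσ²ᵢ + 2·Σσ_ij = 6.6548 + 2 × 1.5919 = 9.8386
α = (4/3)·(1 − 6.6548/9.8386) = 0.43

α = 0.43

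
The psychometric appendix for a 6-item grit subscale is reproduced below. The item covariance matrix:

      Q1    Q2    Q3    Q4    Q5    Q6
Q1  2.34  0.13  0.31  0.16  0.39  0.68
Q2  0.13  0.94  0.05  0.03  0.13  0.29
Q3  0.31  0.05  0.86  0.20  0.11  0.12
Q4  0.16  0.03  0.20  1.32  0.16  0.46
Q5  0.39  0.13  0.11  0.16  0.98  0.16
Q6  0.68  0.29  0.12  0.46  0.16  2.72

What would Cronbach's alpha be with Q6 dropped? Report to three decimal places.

Remaining items: Q1, Q2, Q3, Q4, Q5 (k = 5).
ΣVar(i) = 2.34 + 0.94 + 0.86 + 1.32 + 0.98 = 6.44
total variance = 6.44 + 2 × 1.67 = 9.78
α (item deleted) = (5/4)·(1 − 6.44/9.78) = 0.427

Cronbach's alpha = 0.427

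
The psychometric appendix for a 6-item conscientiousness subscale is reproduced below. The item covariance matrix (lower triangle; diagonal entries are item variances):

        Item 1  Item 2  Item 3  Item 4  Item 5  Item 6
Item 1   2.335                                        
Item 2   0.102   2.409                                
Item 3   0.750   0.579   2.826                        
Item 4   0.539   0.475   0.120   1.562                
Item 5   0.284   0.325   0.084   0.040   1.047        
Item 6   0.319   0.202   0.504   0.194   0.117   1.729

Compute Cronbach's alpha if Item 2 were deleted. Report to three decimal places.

Remaining items: Item 1, Item 3, Item 4, Item 5, Item 6 (k = 5).
ΣVar(i) = 2.335 + 2.826 + 1.562 + 1.047 + 1.729 = 9.499
σ²_T = 9.499 + 2 × 2.951 = 15.401
α (item deleted) = (5/4)·(1 − 9.499/15.401) = 0.479

Cronbach's alpha = 0.479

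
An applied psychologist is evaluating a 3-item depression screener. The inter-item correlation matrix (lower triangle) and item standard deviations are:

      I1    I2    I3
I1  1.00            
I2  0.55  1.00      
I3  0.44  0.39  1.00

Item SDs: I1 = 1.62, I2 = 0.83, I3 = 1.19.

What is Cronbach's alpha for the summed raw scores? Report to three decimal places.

Cronbach's alpha = 0.682

Σσ²ᵢ = 1.62² + 0.83² + 1.19² = 4.7294
Covariances σ_ij = r_ij · s_i · s_j:
  σ(I1,I2) = 0.55 × 1.62 × 0.83 = 0.7395
  σ(I1,I3) = 0.44 × 1.62 × 1.19 = 0.8482
  σ(I2,I3) = 0.39 × 0.83 × 1.19 = 0.3852
σ²_T = Σσ²ᵢ + 2·Σσ_ij = 4.7294 + 2 × 1.9729 = 8.6752
α = (3/2)·(1 − 4.7294/8.6752) = 0.682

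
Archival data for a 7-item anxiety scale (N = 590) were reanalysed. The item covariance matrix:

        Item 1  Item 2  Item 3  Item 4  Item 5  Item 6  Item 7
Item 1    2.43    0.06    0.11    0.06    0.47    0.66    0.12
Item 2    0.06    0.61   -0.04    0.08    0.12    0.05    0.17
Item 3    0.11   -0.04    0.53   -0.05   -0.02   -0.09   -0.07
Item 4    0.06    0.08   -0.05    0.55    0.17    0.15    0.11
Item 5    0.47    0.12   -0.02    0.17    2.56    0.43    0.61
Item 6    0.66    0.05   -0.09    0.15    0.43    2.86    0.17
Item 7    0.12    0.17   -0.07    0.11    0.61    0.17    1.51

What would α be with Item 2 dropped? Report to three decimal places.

α = 0.422

Remaining items: Item 1, Item 3, Item 4, Item 5, Item 6, Item 7 (k = 6).
ΣVar(i) = 2.43 + 0.53 + 0.55 + 2.56 + 2.86 + 1.51 = 10.44
Var(T) = 10.44 + 2 × 2.83 = 16.10
α (item deleted) = (6/5)·(1 − 10.44/16.10) = 0.422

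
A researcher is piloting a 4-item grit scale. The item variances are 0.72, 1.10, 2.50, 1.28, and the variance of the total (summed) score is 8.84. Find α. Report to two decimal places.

α = 0.49

Σσᵢ² = 0.72 + 1.10 + 2.50 + 1.28 = 5.60
α = (k/(k−1))·(1 − Σσᵢ²/σ²_T) = (4/3)·(1 − 5.60/8.84) = 0.49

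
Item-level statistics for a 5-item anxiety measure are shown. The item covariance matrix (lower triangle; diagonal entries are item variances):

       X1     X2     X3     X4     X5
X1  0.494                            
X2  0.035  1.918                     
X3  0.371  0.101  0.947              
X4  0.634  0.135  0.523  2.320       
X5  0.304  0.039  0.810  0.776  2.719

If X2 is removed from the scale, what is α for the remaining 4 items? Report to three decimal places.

α = 0.684

Remaining items: X1, X3, X4, X5 (k = 4).
sum of item variances = 0.494 + 0.947 + 2.320 + 2.719 = 6.480
σ²_T = 6.480 + 2 × 3.418 = 13.316
α (item deleted) = (4/3)·(1 − 6.480/13.316) = 0.684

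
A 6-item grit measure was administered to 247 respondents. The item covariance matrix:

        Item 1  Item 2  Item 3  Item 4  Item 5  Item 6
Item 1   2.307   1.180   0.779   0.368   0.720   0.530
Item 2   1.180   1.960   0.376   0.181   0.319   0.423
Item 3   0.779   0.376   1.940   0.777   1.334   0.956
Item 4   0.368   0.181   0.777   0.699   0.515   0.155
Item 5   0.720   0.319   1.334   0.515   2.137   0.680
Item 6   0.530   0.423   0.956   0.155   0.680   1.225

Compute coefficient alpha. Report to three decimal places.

sum of item variances = 2.307 + 1.960 + 1.940 + 0.699 + 2.137 + 1.225 = 10.268
Sum of the distinct covariances = 9.293
Var(T) = 10.268 + 2 × 9.293 = 28.854
α = (k/(k−1))·(1 − sum of item variances/Var(T)) = (6/5)·(1 − 10.268/28.854) = 0.773

α = 0.773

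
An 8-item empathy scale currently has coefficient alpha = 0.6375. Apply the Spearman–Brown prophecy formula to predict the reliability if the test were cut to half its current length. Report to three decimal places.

predicted reliability = 0.468

Length factor m = 1/2
α' = m·α / (1 − (1−m)·α)
   = 1/2 × 0.6375 / (1 − (1 − 1/2) × 0.6375)
   = 0.3187 / 0.6813 = 0.468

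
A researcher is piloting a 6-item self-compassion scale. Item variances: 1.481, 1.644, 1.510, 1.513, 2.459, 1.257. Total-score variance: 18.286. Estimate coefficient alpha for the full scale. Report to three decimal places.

Σσ²ᵢ = 1.481 + 1.644 + 1.510 + 1.513 + 2.459 + 1.257 = 9.864
α = (k/(k−1))·(1 − Σσ²ᵢ/total variance) = (6/5)·(1 − 9.864/18.286) = 0.553

coefficient alpha = 0.553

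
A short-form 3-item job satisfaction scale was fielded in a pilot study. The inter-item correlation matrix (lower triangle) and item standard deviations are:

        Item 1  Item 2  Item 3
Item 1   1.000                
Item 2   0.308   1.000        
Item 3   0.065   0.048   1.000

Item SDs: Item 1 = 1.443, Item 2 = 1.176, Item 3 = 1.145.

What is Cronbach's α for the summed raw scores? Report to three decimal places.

Cronbach's α = 0.338

Σσ²ᵢ = 1.443² + 1.176² + 1.145² = 4.7763
Covariances σ_ij = r_ij · s_i · s_j:
  σ(Item 1,Item 2) = 0.308 × 1.443 × 1.176 = 0.5227
  σ(Item 1,Item 3) = 0.065 × 1.443 × 1.145 = 0.1074
  σ(Item 2,Item 3) = 0.048 × 1.176 × 1.145 = 0.0646
σ²_T = Σσ²ᵢ + 2·Σσ_ij = 4.7763 + 2 × 0.6947 = 6.1657
α = (3/2)·(1 − 4.7763/6.1657) = 0.338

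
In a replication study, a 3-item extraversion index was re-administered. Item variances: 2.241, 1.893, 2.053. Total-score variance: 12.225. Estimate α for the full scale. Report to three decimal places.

ΣVar(i) = 2.241 + 1.893 + 2.053 = 6.187
α = (k/(k−1))·(1 − ΣVar(i)/σ²_T) = (3/2)·(1 − 6.187/12.225) = 0.741

α = 0.741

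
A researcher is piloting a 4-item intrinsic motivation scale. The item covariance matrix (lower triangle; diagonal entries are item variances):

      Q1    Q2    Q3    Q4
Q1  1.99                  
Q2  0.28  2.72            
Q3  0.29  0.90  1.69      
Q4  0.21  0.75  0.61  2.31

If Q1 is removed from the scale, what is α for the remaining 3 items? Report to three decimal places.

Remaining items: Q2, Q3, Q4 (k = 3).
ΣVar(i) = 2.72 + 1.69 + 2.31 = 6.72
total variance = 6.72 + 2 × 2.26 = 11.24
α (item deleted) = (3/2)·(1 − 6.72/11.24) = 0.603

α = 0.603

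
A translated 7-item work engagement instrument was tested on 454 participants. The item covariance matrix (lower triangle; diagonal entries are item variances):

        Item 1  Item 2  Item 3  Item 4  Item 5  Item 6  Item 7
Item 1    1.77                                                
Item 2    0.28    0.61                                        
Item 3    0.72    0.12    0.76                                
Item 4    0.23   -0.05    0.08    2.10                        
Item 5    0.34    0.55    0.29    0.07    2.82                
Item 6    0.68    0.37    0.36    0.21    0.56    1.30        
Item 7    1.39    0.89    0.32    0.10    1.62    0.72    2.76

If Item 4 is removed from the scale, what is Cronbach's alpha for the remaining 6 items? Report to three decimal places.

Remaining items: Item 1, Item 2, Item 3, Item 5, Item 6, Item 7 (k = 6).
Σσ²ᵢ = 1.77 + 0.61 + 0.76 + 2.82 + 1.30 + 2.76 = 10.02
σ²_total = 10.02 + 2 × 9.21 = 28.44
α (item deleted) = (6/5)·(1 − 10.02/28.44) = 0.777

α = 0.777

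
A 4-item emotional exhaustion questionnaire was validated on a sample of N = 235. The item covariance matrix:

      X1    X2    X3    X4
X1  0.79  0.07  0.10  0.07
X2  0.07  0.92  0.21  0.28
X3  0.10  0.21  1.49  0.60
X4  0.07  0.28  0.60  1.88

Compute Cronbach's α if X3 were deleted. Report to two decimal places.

Remaining items: X1, X2, X4 (k = 3).
ΣVar(i) = 0.79 + 0.92 + 1.88 = 3.59
Var(T) = 3.59 + 2 × 0.42 = 4.43
α (item deleted) = (3/2)·(1 − 3.59/4.43) = 0.28

Cronbach's α = 0.28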